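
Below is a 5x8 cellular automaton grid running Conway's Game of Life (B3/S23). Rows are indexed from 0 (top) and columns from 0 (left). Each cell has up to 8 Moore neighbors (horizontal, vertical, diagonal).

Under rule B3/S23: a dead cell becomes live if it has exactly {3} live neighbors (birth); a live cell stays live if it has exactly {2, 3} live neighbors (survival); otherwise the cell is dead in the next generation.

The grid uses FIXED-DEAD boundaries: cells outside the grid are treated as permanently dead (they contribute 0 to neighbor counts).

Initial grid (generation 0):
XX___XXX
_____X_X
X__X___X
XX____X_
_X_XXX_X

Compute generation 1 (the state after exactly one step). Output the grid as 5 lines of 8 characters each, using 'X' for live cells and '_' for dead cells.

Answer: _____X_X
XX__XX_X
XX_____X
XX_X_XXX
XXX_XXX_

Derivation:
Simulating step by step:
Generation 0 (given above): 18 live cells
Generation 1: 22 live cells
(generation 1 grid is the final answer)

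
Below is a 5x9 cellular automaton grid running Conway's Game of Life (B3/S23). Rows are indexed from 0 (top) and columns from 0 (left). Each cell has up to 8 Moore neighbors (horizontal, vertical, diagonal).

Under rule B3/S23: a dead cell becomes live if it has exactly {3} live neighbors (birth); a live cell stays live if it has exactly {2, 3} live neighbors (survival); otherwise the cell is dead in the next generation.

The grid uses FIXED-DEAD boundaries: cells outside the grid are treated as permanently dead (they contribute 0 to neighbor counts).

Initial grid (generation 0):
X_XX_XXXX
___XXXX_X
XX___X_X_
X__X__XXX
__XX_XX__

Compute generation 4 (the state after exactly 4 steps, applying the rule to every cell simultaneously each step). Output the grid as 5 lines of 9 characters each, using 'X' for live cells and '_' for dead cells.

Answer: __XX_____
XX___X___
X____X___
XX____X__
__XXXX___

Derivation:
Simulating step by step:
Generation 0 (given above): 25 live cells
Generation 1: 18 live cells
__XX____X
X__X____X
XXXX_____
X__X____X
__XXXXX__
Generation 2: 13 live cells
__XX_____
X___X____
X__XX____
X____X___
__XXXX___
Generation 3: 15 live cells
___X_____
_XX_X____
XX_XXX___
_XX__X___
___XXX___
Generation 4: 14 live cells
(generation 4 grid is the final answer)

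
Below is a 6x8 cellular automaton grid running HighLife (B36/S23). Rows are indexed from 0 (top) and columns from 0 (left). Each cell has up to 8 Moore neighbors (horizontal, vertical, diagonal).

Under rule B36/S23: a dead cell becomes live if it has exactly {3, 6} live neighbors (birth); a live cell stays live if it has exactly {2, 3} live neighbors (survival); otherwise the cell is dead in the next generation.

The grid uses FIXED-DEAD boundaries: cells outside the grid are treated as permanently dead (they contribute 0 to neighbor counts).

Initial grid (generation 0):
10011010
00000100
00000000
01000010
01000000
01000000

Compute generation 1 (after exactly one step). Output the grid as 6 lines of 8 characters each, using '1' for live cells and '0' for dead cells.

Answer: 00001100
00001100
00000000
00000000
11100000
00000000

Derivation:
Simulating step by step:
Generation 0 (given above): 9 live cells
Generation 1: 7 live cells
(generation 1 grid is the final answer)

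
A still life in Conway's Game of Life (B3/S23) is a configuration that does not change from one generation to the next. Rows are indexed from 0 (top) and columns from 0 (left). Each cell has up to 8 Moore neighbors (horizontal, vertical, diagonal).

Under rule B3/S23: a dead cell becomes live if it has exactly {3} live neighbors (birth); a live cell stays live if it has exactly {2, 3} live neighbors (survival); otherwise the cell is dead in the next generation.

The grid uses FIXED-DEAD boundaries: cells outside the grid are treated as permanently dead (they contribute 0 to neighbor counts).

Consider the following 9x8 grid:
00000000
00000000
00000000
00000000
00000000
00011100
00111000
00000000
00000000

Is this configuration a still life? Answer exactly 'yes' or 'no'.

Answer: no

Derivation:
Compute generation 1 and compare to generation 0 (given above):
Generation 1:
00000000
00000000
00000000
00000000
00001000
00100100
00100100
00010000
00000000
Cell (4,4) differs: gen0=0 vs gen1=1 -> NOT a still life.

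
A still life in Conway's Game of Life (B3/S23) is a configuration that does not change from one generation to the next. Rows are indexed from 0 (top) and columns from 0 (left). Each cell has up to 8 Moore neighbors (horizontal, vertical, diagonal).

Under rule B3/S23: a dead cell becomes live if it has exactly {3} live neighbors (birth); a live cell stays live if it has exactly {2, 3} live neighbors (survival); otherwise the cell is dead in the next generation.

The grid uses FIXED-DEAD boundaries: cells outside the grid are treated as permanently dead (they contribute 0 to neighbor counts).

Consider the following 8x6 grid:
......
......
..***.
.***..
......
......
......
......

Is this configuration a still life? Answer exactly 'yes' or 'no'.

Compute generation 1 and compare to generation 0 (given above):
Generation 1:
......
...*..
.*..*.
.*..*.
..*...
......
......
......
Cell (1,3) differs: gen0=0 vs gen1=1 -> NOT a still life.

Answer: no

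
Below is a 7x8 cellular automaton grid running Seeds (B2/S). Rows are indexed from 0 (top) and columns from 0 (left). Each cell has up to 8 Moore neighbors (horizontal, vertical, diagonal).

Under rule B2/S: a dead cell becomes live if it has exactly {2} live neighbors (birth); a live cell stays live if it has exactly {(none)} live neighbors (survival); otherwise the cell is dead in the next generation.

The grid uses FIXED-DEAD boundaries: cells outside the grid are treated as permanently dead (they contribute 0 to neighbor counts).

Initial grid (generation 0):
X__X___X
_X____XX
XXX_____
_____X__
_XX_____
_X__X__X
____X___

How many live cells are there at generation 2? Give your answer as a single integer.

Simulating step by step:
Generation 0 (given above): 16 live cells
Generation 1: 15 live cells
_XX_____
___X____
_____X_X
___X____
X__XXXX_
X____X__
___X_X__
Generation 2: 14 live cells
___X____
_X__X_X_
__XX__X_
__X____X
_XX_____
_XX_____
______X_
Population at generation 2: 14

Answer: 14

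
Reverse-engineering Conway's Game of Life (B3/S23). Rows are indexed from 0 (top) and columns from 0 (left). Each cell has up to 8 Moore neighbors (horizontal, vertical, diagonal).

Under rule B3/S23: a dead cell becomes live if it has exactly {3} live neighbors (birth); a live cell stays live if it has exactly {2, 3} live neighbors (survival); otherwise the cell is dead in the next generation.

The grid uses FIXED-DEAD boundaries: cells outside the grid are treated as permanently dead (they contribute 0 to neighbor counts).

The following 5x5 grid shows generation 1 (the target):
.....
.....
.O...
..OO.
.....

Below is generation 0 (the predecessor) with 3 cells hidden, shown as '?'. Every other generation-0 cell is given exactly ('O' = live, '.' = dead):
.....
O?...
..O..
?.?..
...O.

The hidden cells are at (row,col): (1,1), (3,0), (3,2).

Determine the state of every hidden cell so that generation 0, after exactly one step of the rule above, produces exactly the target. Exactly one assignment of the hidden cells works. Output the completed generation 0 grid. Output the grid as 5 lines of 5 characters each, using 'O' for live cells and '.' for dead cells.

Hidden generation-0 cells (in order): (1,1), (3,0), (3,2).
A hidden cell only influences target cells in its own 3x3 neighborhood. Try each of the 2^3 = 8 assignments, step the completed generation 0 forward once under B3/S23, and compare with the target:
  (1,1)=. (3,0)=. (3,2)=. -> step gives (2,1)='.' but target has 'O' -> reject
  (1,1)=. (3,0)=. (3,2)=O -> step reproduces the target at every cell -> ACCEPT
  (1,1)=. (3,0)=O (3,2)=. -> step gives (3,2)='.' but target has 'O' -> reject
  (1,1)=. (3,0)=O (3,2)=O -> step gives (2,1)='.' but target has 'O' -> reject
  (1,1)=O (3,0)=. (3,2)=. -> step gives (1,1)='O' but target has '.' -> reject
  (1,1)=O (3,0)=. (3,2)=O -> step gives (1,1)='O' but target has '.' -> reject
  (1,1)=O (3,0)=O (3,2)=. -> step gives (1,1)='O' but target has '.' -> reject
  (1,1)=O (3,0)=O (3,2)=O -> step gives (1,1)='O' but target has '.' -> reject
Unique solution: (1,1)=dead, (3,0)=dead, (3,2)=live.
Check: live-neighbor counts of every cell in the completed generation 0:
11000
02110
13120
02231
01211
Applying B3/S23 to generation 0 with these counts gives:
.....
.....
.O...
..OO.
.....
which matches the target exactly.

Answer: .....
O....
..O..
..O..
...O.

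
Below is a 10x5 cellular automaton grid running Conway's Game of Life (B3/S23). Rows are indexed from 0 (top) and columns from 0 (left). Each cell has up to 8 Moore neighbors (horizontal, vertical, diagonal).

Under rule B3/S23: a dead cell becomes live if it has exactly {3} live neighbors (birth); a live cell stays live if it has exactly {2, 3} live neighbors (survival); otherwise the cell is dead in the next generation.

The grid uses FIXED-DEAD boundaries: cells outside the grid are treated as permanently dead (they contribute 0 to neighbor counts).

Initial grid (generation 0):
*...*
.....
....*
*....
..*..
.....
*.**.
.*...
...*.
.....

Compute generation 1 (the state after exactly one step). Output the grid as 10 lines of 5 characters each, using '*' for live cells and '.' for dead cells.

Simulating step by step:
Generation 0 (given above): 10 live cells
Generation 1: 7 live cells
(generation 1 grid is the final answer)

Answer: .....
.....
.....
.....
.....
.***.
.**..
.*.*.
.....
.....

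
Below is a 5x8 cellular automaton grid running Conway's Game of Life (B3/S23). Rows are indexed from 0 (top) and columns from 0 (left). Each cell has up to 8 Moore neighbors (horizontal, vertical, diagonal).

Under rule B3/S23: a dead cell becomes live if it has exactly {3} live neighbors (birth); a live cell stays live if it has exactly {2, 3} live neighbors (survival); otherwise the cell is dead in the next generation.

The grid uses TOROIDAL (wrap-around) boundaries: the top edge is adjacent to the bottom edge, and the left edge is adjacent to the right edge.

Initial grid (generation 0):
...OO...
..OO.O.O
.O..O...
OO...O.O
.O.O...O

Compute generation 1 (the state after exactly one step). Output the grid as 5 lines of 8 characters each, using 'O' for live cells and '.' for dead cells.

Answer: O.....O.
..O..O..
.O.OOO.O
.O..O.OO
.O.O..OO

Derivation:
Simulating step by step:
Generation 0 (given above): 15 live cells
Generation 1: 17 live cells
(generation 1 grid is the final answer)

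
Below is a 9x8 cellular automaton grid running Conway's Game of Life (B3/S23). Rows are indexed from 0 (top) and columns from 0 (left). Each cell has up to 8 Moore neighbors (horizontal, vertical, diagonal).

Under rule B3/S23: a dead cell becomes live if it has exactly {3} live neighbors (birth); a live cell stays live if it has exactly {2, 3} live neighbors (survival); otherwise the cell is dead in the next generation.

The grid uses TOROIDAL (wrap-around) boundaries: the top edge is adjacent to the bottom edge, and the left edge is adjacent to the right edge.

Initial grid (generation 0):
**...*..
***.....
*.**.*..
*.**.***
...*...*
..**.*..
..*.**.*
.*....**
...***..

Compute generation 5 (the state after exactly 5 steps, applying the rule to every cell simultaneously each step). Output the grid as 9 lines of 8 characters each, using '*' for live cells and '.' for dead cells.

Answer: **..*.**
*.*....*
**......
*......*
*......*
.....*.*
..**.**.
...*...*
*.....**

Derivation:
Simulating step by step:
Generation 0 (given above): 31 live cells
Generation 1: 29 live cells
*..*.*..
...**..*
.....*..
*....*..
**...*.*
..*..*..
***.**.*
*.*....*
.**.**.*
Generation 2: 30 live cells
**...*.*
...*.**.
.....**.
**..**.*
**..**.*
..**.*..
..*.**.*
........
..*.**.*
Generation 3: 19 live cells
****...*
*.......
*.......
.*......
.......*
..*....*
..*.***.
........
.*..**.*
Generation 4: 22 live cells
..***.**
..*.....
**......
*.......
*.......
...*.*.*
...*.**.
...*....
.*.**.**
Generation 5: 25 live cells
(generation 5 grid is the final answer)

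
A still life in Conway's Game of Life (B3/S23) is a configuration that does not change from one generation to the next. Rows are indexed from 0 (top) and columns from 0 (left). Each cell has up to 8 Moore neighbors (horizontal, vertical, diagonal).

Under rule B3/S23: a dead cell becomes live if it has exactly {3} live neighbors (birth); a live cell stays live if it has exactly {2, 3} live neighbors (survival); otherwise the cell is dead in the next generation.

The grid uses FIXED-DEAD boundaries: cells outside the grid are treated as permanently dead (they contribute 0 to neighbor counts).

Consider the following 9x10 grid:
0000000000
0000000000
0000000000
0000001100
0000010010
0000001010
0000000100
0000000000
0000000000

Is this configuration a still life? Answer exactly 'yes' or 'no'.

Answer: yes

Derivation:
Compute generation 1 and compare to generation 0 (given above):
Generation 1:
0000000000
0000000000
0000000000
0000001100
0000010010
0000001010
0000000100
0000000000
0000000000
The grids are IDENTICAL -> still life.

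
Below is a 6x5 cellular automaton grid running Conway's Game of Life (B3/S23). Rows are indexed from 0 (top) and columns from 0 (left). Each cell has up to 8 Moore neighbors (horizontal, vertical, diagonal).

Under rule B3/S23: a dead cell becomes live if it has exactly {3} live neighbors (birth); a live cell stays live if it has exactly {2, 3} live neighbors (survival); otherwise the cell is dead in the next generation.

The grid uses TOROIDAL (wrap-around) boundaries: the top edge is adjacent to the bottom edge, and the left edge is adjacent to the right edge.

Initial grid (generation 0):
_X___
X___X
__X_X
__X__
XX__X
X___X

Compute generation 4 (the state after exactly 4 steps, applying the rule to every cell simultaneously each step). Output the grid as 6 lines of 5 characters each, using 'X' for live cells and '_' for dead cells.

Simulating step by step:
Generation 0 (given above): 11 live cells
Generation 1: 14 live cells
_X___
XX_XX
XX__X
__X_X
_X_XX
____X
Generation 2: 10 live cells
_XXX_
___X_
_____
__X__
__X_X
__XXX
Generation 3: 8 live cells
_X___
___X_
_____
___X_
_XX_X
X___X
Generation 4: 10 live cells
(generation 4 grid is the final answer)

Answer: X___X
_____
_____
__XX_
_XX_X
__XXX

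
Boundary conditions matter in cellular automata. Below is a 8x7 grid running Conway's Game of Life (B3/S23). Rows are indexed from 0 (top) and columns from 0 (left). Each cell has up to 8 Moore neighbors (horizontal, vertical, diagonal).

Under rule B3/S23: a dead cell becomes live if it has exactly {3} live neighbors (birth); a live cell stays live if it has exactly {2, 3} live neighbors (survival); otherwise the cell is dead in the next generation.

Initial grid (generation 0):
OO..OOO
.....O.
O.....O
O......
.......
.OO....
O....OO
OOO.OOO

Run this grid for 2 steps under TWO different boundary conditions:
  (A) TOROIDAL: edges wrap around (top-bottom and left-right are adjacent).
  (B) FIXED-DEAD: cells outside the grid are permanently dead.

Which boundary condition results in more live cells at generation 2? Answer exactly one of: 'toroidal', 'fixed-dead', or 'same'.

Answer: toroidal

Derivation:
Under TOROIDAL boundary, generation 2:
.O..O..
OOOO...
.O...OO
.O....O
.O.....
OOO....
OO.OO..
.......
Population = 19

Under FIXED-DEAD boundary, generation 2:
....OO.
....O..
.......
.......
.......
OOO....
O.OOO..
OO.OO..
Population = 14

Comparison: toroidal=19, fixed-dead=14 -> toroidal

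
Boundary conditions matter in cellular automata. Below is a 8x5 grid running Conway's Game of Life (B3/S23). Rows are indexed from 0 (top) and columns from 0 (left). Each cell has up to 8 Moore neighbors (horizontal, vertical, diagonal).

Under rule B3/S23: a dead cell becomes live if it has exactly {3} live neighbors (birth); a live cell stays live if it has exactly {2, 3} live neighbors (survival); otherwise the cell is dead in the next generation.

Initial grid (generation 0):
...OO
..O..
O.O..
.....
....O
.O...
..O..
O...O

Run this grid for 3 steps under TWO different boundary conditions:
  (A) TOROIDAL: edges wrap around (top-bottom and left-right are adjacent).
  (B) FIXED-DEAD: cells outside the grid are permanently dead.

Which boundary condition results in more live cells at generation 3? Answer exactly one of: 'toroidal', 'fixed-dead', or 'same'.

Under TOROIDAL boundary, generation 3:
.OO..
.....
O.OO.
.O...
.....
O....
O...O
OOOOO
Population = 14

Under FIXED-DEAD boundary, generation 3:
.OO..
...O.
.OO..
.....
.....
.....
.....
.....
Population = 5

Comparison: toroidal=14, fixed-dead=5 -> toroidal

Answer: toroidal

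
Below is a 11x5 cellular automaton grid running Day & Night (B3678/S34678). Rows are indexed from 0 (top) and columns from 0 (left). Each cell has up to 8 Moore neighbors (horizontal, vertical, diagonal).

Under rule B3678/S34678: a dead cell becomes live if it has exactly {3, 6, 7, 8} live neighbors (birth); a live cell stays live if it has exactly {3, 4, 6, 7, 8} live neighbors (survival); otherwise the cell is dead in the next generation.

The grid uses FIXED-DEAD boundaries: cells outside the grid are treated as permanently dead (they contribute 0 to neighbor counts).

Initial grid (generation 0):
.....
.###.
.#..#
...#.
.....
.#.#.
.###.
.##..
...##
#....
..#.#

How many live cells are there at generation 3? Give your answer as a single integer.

Simulating step by step:
Generation 0 (given above): 18 live cells
Generation 1: 12 live cells
..#..
..#..
.....
.....
..#..
.....
####.
.#..#
.##..
....#
.....
Generation 2: 5 live cells
.....
.....
.....
.....
.....
...#.
.##..
..#..
...#.
.....
.....
Generation 3: 6 live cells
.....
.....
.....
.....
.....
..#..
..##.
.###.
.....
.....
.....
Population at generation 3: 6

Answer: 6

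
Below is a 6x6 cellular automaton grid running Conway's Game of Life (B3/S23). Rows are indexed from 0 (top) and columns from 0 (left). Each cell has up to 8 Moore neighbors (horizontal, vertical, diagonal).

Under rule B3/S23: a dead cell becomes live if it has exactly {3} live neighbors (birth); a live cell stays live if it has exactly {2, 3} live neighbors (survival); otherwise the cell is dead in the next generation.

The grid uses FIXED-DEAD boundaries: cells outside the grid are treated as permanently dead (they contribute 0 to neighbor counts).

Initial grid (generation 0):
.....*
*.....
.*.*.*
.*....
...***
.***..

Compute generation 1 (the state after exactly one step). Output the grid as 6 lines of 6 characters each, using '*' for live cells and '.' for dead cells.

Simulating step by step:
Generation 0 (given above): 12 live cells
Generation 1: 11 live cells
(generation 1 grid is the final answer)

Answer: ......
....*.
***...
...*.*
.*.**.
..**..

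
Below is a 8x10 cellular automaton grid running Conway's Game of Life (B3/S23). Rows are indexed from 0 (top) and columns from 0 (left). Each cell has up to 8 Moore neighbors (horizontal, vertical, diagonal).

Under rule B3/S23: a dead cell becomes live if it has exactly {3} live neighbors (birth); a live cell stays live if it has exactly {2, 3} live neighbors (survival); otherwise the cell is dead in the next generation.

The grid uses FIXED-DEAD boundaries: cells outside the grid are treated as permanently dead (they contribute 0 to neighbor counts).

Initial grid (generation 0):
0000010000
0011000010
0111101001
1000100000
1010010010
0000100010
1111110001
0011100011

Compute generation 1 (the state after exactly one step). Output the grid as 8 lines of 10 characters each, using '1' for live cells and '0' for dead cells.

Simulating step by step:
Generation 0 (given above): 30 live cells
Generation 1: 20 live cells
(generation 1 grid is the final answer)

Answer: 0000000000
0100010000
0100110000
1000100000
0101110000
1000000011
0100010001
0000010011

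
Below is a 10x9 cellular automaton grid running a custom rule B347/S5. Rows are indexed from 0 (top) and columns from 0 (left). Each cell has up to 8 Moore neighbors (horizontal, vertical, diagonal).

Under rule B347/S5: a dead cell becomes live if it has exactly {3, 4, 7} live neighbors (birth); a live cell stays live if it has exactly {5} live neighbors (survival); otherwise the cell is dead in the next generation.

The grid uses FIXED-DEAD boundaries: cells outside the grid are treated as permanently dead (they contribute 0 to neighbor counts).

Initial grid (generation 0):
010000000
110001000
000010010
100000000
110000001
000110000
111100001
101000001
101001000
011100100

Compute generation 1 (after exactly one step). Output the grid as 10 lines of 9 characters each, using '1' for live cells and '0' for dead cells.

Answer: 100000000
000000000
110000000
010000000
000000000
100000000
000010000
010100000
000100000
000000000

Derivation:
Simulating step by step:
Generation 0 (given above): 27 live cells
Generation 1: 9 live cells
(generation 1 grid is the final answer)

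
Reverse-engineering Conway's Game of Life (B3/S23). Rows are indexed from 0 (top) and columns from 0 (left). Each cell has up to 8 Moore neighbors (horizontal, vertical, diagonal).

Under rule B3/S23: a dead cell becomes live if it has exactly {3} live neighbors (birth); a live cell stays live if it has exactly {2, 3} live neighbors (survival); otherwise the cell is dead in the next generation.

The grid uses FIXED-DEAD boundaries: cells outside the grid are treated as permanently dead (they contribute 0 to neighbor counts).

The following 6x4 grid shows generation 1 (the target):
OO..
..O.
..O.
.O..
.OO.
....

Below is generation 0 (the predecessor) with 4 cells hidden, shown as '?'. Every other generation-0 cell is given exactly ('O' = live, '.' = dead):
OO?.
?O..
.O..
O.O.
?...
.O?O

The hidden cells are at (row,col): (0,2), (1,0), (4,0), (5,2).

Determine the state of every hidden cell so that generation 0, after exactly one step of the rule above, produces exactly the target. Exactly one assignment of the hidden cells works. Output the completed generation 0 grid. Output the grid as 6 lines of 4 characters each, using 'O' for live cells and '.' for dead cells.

Answer: OO..
OO..
.O..
O.O.
....
.O.O

Derivation:
Hidden generation-0 cells (in order): (0,2), (1,0), (4,0), (5,2).
A hidden cell only influences target cells in its own 3x3 neighborhood. Try each of the 2^4 = 16 assignments, step the completed generation 0 forward once under B3/S23, and compare with the target:
  (0,2)=. (1,0)=. (4,0)=. (5,2)=. -> step gives (1,1)='O' but target has '.' -> reject
  (0,2)=. (1,0)=. (4,0)=. (5,2)=O -> step gives (1,1)='O' but target has '.' -> reject
  (0,2)=. (1,0)=. (4,0)=O (5,2)=. -> step gives (1,1)='O' but target has '.' -> reject
  (0,2)=. (1,0)=. (4,0)=O (5,2)=O -> step gives (1,1)='O' but target has '.' -> reject
  (0,2)=. (1,0)=O (4,0)=. (5,2)=. -> step reproduces the target at every cell -> ACCEPT
  (0,2)=. (1,0)=O (4,0)=. (5,2)=O -> step gives (4,1)='.' but target has 'O' -> reject
  (0,2)=. (1,0)=O (4,0)=O (5,2)=. -> step gives (3,0)='O' but target has '.' -> reject
  (0,2)=. (1,0)=O (4,0)=O (5,2)=O -> step gives (3,0)='O' but target has '.' -> reject
  (0,2)=O (1,0)=. (4,0)=. (5,2)=. -> step gives (0,2)='O' but target has '.' -> reject
  (0,2)=O (1,0)=. (4,0)=. (5,2)=O -> step gives (0,2)='O' but target has '.' -> reject
  (0,2)=O (1,0)=. (4,0)=O (5,2)=. -> step gives (0,2)='O' but target has '.' -> reject
  (0,2)=O (1,0)=. (4,0)=O (5,2)=O -> step gives (0,2)='O' but target has '.' -> reject
  (0,2)=O (1,0)=O (4,0)=. (5,2)=. -> step gives (0,1)='.' but target has 'O' -> reject
  (0,2)=O (1,0)=O (4,0)=. (5,2)=O -> step gives (0,1)='.' but target has 'O' -> reject
  (0,2)=O (1,0)=O (4,0)=O (5,2)=. -> step gives (0,1)='.' but target has 'O' -> reject
  (0,2)=O (1,0)=O (4,0)=O (5,2)=O -> step gives (0,1)='.' but target has 'O' -> reject
Unique solution: (0,2)=dead, (1,0)=live, (4,0)=dead, (5,2)=dead.
Check: live-neighbor counts of every cell in the completed generation 0:
3320
4430
4431
1311
2332
1020
Applying B3/S23 to generation 0 with these counts gives:
OO..
..O.
..O.
.O..
.OO.
....
which matches the target exactly.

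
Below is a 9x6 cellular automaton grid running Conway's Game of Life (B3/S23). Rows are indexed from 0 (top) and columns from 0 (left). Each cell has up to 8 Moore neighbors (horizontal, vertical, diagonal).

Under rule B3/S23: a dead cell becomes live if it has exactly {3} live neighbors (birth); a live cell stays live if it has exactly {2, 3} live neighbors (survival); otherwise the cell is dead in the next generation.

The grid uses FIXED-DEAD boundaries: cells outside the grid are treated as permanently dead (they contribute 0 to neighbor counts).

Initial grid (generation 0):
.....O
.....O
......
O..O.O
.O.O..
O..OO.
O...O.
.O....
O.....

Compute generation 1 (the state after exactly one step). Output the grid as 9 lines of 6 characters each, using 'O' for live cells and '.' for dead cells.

Answer: ......
......
....O.
..O.O.
OO.O..
OOOOO.
OO.OO.
OO....
......

Derivation:
Simulating step by step:
Generation 0 (given above): 14 live cells
Generation 1: 17 live cells
(generation 1 grid is the final answer)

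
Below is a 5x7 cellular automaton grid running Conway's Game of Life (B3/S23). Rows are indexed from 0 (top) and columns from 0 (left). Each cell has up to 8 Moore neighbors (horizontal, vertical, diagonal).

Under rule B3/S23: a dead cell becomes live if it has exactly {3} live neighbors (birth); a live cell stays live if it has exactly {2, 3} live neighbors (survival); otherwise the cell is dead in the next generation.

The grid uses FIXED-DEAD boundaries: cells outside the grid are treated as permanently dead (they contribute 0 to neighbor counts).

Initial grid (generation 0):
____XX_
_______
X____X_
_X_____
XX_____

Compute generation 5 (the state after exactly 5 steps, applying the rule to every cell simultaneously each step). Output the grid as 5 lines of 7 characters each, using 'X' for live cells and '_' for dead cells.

Answer: _______
_______
_______
XX_____
XX_____

Derivation:
Simulating step by step:
Generation 0 (given above): 7 live cells
Generation 1: 5 live cells
_______
____XX_
_______
_X_____
XX_____
Generation 2: 4 live cells
_______
_______
_______
XX_____
XX_____
Generation 3: 4 live cells
_______
_______
_______
XX_____
XX_____
Generation 4: 4 live cells
_______
_______
_______
XX_____
XX_____
Generation 5: 4 live cells
(generation 5 grid is the final answer)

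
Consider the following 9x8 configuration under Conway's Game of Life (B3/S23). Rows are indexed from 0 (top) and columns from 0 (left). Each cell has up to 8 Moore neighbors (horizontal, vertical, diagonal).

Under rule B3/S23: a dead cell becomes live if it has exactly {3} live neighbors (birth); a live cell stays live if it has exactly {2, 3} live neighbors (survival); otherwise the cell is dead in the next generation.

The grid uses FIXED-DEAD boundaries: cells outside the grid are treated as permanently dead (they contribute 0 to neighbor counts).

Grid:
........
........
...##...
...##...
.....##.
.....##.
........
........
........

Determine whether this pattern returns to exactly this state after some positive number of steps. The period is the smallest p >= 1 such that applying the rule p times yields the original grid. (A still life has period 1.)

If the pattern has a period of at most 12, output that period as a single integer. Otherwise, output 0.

Answer: 2

Derivation:
Simulating and comparing each generation to the original:
Gen 0 (original, given above): 8 live cells
Gen 1: 6 live cells, differs from original
Gen 2: 8 live cells, MATCHES original -> period = 2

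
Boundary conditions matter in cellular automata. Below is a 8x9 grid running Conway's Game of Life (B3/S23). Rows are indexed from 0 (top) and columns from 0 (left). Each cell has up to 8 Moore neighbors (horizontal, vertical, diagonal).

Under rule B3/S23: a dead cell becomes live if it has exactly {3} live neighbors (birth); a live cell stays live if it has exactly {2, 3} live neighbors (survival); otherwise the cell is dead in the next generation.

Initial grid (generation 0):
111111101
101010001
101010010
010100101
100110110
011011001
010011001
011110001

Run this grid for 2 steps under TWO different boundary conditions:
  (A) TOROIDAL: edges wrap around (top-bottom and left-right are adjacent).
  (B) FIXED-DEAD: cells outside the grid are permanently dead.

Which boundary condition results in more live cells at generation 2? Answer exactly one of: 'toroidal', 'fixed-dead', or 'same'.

Under TOROIDAL boundary, generation 2:
000000010
000001100
000001010
000000110
111000010
100000001
000000001
000000001
Population = 15

Under FIXED-DEAD boundary, generation 2:
010001110
100000001
100001001
100000101
001000001
100000001
100010011
011110000
Population = 24

Comparison: toroidal=15, fixed-dead=24 -> fixed-dead

Answer: fixed-dead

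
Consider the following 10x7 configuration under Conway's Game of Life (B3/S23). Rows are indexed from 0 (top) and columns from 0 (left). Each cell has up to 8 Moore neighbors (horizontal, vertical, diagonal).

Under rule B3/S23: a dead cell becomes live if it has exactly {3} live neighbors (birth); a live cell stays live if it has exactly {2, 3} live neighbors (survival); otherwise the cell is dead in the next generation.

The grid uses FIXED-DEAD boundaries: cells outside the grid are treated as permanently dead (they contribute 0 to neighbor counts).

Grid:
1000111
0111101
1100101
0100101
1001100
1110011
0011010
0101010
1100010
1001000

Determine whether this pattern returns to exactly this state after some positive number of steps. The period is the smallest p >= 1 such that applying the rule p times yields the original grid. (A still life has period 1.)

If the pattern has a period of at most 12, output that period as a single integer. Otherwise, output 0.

Answer: 0

Derivation:
Simulating and comparing each generation to the original:
Gen 0 (original, given above): 35 live cells
Gen 1: 31 live cells, differs from original
Gen 2: 26 live cells, differs from original
Gen 3: 15 live cells, differs from original
Gen 4: 15 live cells, differs from original
Gen 5: 13 live cells, differs from original
Gen 6: 20 live cells, differs from original
Gen 7: 10 live cells, differs from original
Gen 8: 6 live cells, differs from original
Gen 9: 7 live cells, differs from original
Gen 10: 6 live cells, differs from original
Gen 11: 6 live cells, differs from original
Gen 12: 8 live cells, differs from original
No period found within 12 steps.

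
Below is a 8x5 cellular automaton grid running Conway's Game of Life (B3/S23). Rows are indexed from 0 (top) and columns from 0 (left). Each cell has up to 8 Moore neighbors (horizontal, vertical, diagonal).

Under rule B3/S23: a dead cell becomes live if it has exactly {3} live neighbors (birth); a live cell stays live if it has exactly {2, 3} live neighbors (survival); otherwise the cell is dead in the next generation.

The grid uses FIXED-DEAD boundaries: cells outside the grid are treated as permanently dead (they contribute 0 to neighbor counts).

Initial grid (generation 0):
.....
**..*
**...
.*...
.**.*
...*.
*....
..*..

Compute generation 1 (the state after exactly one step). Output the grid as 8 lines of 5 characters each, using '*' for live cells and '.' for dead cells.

Answer: .....
**...
..*..
.....
.***.
.***.
.....
.....

Derivation:
Simulating step by step:
Generation 0 (given above): 12 live cells
Generation 1: 9 live cells
(generation 1 grid is the final answer)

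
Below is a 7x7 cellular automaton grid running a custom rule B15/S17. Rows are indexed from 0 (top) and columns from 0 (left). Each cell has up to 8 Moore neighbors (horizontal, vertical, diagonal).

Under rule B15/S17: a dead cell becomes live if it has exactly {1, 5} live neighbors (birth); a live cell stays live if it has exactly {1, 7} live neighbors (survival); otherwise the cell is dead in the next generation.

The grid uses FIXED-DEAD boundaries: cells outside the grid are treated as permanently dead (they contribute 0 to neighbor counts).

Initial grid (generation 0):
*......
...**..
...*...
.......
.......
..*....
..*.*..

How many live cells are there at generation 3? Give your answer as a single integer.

Simulating step by step:
Generation 0 (given above): 7 live cells
Generation 1: 18 live cells
.**..*.
**...*.
.....*.
..***..
.***...
..*.**.
..*..*.
Generation 2: 11 live cells
...*.*.
...*...
.......
*.....*
*...*.*
*..*...
..*....
Generation 3: 24 live cells
...*..*
...*.**
*******
*..**.*
..*.*.*
*.....*
*.*.*..
Population at generation 3: 24

Answer: 24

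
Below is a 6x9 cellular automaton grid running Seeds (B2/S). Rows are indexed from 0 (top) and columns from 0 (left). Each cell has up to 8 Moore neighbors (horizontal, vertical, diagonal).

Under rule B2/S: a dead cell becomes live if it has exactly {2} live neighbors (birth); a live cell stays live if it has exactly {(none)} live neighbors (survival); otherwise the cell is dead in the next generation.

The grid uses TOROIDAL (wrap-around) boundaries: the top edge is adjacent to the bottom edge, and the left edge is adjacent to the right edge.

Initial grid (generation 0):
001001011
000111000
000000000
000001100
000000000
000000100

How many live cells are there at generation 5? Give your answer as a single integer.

Answer: 8

Derivation:
Simulating step by step:
Generation 0 (given above): 10 live cells
Generation 1: 7 live cells
000000000
001000011
000100000
000000000
000000010
000001001
Generation 2: 10 live cells
100000100
000100000
001000011
000000000
000000101
000000110
Generation 3: 11 live cells
000001001
111000100
000100000
100000100
000001000
100000000
Generation 4: 22 live cells
001000110
000111011
000001111
000011000
110000101
000011101
Generation 5: 8 live cells
100000000
101000000
100000000
010000000
000100000
001100000
Population at generation 5: 8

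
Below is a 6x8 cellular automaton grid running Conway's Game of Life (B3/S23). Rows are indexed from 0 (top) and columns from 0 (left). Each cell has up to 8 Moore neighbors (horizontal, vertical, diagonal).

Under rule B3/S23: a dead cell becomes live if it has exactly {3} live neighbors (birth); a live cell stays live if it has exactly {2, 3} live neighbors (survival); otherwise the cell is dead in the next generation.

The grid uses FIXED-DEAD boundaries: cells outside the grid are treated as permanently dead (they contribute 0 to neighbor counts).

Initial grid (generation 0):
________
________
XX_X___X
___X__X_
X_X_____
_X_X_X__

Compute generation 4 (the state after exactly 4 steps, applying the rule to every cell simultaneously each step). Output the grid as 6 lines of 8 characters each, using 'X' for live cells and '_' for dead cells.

Answer: ________
________
________
________
________
________

Derivation:
Simulating step by step:
Generation 0 (given above): 11 live cells
Generation 1: 9 live cells
________
________
__X_____
X__X____
_XXXX___
_XX_____
Generation 2: 4 live cells
________
________
________
____X___
X___X___
_X______
Generation 3: 0 live cells
________
________
________
________
________
________
Generation 4: 0 live cells
(generation 4 grid is the final answer)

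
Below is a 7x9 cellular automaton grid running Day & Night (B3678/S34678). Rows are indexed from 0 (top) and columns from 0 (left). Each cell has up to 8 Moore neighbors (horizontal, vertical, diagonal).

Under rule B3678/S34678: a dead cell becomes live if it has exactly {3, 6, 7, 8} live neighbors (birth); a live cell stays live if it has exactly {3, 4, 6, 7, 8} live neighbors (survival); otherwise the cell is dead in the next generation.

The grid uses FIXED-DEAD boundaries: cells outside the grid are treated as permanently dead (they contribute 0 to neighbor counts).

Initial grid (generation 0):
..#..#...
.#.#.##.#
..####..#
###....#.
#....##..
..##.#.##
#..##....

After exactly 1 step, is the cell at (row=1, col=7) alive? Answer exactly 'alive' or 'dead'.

Simulating step by step:
Generation 0 (given above): 27 live cells
Generation 1: 23 live cells
....#.#..
...#####.
#..###...
.##......
...##.#.#
.#.#.#...
..###....

Cell (1,7) at generation 1: 1 -> alive

Answer: alive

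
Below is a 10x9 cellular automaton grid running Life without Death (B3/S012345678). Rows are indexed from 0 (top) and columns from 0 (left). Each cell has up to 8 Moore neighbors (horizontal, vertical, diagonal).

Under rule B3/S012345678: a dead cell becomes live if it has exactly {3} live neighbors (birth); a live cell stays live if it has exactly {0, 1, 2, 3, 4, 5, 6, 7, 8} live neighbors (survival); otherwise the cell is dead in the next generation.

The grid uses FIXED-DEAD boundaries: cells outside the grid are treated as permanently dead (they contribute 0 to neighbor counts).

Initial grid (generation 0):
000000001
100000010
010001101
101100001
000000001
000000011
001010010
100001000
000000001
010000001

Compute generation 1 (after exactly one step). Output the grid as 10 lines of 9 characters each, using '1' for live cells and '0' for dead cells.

Answer: 000000001
100000111
111001101
111100001
000000001
000000011
001010111
100001000
000000001
010000001

Derivation:
Simulating step by step:
Generation 0 (given above): 22 live cells
Generation 1: 29 live cells
(generation 1 grid is the final answer)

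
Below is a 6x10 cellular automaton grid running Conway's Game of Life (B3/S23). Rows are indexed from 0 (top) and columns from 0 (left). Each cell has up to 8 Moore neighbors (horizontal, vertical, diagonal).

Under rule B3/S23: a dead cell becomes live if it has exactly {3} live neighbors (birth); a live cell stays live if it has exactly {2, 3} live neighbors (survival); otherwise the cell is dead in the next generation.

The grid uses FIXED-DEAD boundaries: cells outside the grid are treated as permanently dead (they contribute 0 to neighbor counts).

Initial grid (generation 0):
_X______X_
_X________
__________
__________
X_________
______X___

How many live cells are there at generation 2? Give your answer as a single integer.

Answer: 0

Derivation:
Simulating step by step:
Generation 0 (given above): 5 live cells
Generation 1: 0 live cells
__________
__________
__________
__________
__________
__________
Generation 2: 0 live cells
__________
__________
__________
__________
__________
__________
Population at generation 2: 0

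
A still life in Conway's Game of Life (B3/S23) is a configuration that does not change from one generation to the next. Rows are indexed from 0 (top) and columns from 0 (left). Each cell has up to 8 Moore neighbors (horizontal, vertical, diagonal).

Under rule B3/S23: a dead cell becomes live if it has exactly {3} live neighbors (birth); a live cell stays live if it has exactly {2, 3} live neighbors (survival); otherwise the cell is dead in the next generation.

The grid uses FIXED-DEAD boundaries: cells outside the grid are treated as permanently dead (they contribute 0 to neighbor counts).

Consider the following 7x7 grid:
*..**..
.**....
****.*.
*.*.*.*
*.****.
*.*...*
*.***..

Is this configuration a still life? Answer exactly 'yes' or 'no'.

Answer: no

Derivation:
Compute generation 1 and compare to generation 0 (given above):
Generation 1:
.***...
.......
*...**.
*.....*
*.*.*.*
*......
..**...
Cell (0,0) differs: gen0=1 vs gen1=0 -> NOT a still life.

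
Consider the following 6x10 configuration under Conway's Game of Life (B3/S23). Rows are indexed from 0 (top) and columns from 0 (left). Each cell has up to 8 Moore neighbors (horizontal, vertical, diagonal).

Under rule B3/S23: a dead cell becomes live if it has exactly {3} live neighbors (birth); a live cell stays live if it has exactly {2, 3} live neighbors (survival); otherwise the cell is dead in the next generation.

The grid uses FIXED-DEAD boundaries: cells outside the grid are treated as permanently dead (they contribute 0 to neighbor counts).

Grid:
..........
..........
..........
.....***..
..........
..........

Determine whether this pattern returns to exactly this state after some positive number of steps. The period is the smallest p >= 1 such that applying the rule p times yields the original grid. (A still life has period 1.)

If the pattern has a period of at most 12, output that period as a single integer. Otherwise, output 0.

Answer: 2

Derivation:
Simulating and comparing each generation to the original:
Gen 0 (original, given above): 3 live cells
Gen 1: 3 live cells, differs from original
Gen 2: 3 live cells, MATCHES original -> period = 2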